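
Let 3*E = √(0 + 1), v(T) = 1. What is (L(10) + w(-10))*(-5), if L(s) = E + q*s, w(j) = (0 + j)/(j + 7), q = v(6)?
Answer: -205/3 ≈ -68.333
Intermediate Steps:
q = 1
w(j) = j/(7 + j)
E = ⅓ (E = √(0 + 1)/3 = √1/3 = (⅓)*1 = ⅓ ≈ 0.33333)
L(s) = ⅓ + s (L(s) = ⅓ + 1*s = ⅓ + s)
(L(10) + w(-10))*(-5) = ((⅓ + 10) - 10/(7 - 10))*(-5) = (31/3 - 10/(-3))*(-5) = (31/3 - 10*(-⅓))*(-5) = (31/3 + 10/3)*(-5) = (41/3)*(-5) = -205/3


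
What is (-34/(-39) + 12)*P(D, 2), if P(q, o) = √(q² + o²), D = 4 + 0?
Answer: 1004*√5/39 ≈ 57.564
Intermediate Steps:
D = 4
P(q, o) = √(o² + q²)
(-34/(-39) + 12)*P(D, 2) = (-34/(-39) + 12)*√(2² + 4²) = (-34*(-1)/39 + 12)*√(4 + 16) = (-1*(-34/39) + 12)*√20 = (34/39 + 12)*(2*√5) = 502*(2*√5)/39 = 1004*√5/39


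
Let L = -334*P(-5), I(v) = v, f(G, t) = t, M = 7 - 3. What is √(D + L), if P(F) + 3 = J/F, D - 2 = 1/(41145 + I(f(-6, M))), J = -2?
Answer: √36844907802485/205745 ≈ 29.503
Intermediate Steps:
M = 4
D = 82299/41149 (D = 2 + 1/(41145 + 4) = 2 + 1/41149 = 82299/41149 ≈ 2.0000)
P(F) = -3 - 2/F
L = 4342/5 (L = -334*(-3 - 2/(-5)) = -334*(-3 - 2*(-⅕)) = -334*(-3 + ⅖) = -334*(-13/5) = 4342/5 ≈ 868.40)
√(D + L) = √(82299/41149 + 4342/5) = √(179080453/205745) = √36844907802485/205745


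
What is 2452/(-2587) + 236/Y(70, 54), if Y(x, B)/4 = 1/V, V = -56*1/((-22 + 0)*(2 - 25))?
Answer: -4894080/654511 ≈ -7.4775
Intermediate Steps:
V = -28/253 (V = -56/((-22*(-23))) = -56/506 = -56*1/506 = -28/253 ≈ -0.11067)
Y(x, B) = -253/7 (Y(x, B) = 4/(-28/253) = 4*(-253/28) = -253/7)
2452/(-2587) + 236/Y(70, 54) = 2452/(-2587) + 236/(-253/7) = 2452*(-1/2587) + 236*(-7/253) = -2452/2587 - 1652/253 = -4894080/654511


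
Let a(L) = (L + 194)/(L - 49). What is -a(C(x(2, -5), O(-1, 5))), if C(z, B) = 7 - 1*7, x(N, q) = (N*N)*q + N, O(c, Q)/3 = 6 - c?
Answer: 194/49 ≈ 3.9592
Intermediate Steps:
O(c, Q) = 18 - 3*c (O(c, Q) = 3*(6 - c) = 18 - 3*c)
x(N, q) = N + q*N**2 (x(N, q) = N**2*q + N = q*N**2 + N = N + q*N**2)
C(z, B) = 0 (C(z, B) = 7 - 7 = 0)
a(L) = (194 + L)/(-49 + L)
-a(C(x(2, -5), O(-1, 5))) = -(194 + 0)/(-49 + 0) = -194/(-49) = -(-1)*194/49 = -1*(-194/49) = 194/49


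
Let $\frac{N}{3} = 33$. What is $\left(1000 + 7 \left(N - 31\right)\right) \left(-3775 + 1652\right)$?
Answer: $-3133548$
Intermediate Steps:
$N = 99$ ($N = 3 \cdot 33 = 99$)
$\left(1000 + 7 \left(N - 31\right)\right) \left(-3775 + 1652\right) = \left(1000 + 7 \left(99 - 31\right)\right) \left(-3775 + 1652\right) = \left(1000 + 7 \cdot 68\right) \left(-2123\right) = \left(1000 + 476\right) \left(-2123\right) = 1476 \left(-2123\right) = -3133548$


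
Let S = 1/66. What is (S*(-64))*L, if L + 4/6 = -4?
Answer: 448/99 ≈ 4.5253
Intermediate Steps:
S = 1/66 ≈ 0.015152
L = -14/3 (L = -2/3 - 4 = -14/3 ≈ -4.6667)
(S*(-64))*L = ((1/66)*(-64))*(-14/3) = -32/33*(-14/3) = 448/99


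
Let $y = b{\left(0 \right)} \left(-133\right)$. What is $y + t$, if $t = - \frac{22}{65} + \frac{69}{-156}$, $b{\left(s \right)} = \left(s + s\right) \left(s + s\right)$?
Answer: $- \frac{203}{260} \approx -0.78077$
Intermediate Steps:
$b{\left(s \right)} = 4 s^{2}$ ($b{\left(s \right)} = 2 s 2 s = 4 s^{2}$)
$y = 0$ ($y = 4 \cdot 0^{2} \left(-133\right) = 4 \cdot 0 \left(-133\right) = 0 \left(-133\right) = 0$)
$t = - \frac{203}{260}$ ($t = \left(-22\right) \frac{1}{65} + 69 \left(- \frac{1}{156}\right) = - \frac{22}{65} - \frac{23}{52} = - \frac{203}{260} \approx -0.78077$)
$y + t = 0 - \frac{203}{260} = - \frac{203}{260}$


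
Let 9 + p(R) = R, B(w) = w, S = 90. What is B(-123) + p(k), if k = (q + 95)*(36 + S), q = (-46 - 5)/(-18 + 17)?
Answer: 18264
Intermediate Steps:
q = 51 (q = -51/(-1) = -51*(-1) = 51)
k = 18396 (k = (51 + 95)*(36 + 90) = 146*126 = 18396)
p(R) = -9 + R
B(-123) + p(k) = -123 + (-9 + 18396) = -123 + 18387 = 18264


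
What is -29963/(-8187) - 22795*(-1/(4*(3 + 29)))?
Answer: 190457929/1047936 ≈ 181.75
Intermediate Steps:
-29963/(-8187) - 22795*(-1/(4*(3 + 29))) = -29963*(-1/8187) - 22795/((-4*32)) = 29963/8187 - 22795/(-128) = 29963/8187 - 22795*(-1/128) = 29963/8187 + 22795/128 = 190457929/1047936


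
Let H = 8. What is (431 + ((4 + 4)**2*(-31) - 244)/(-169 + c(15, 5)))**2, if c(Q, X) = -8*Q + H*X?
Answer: 12000545209/62001 ≈ 1.9355e+5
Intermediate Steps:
c(Q, X) = -8*Q + 8*X
(431 + ((4 + 4)**2*(-31) - 244)/(-169 + c(15, 5)))**2 = (431 + ((4 + 4)**2*(-31) - 244)/(-169 + (-8*15 + 8*5)))**2 = (431 + (8**2*(-31) - 244)/(-169 + (-120 + 40)))**2 = (431 + (64*(-31) - 244)/(-169 - 80))**2 = (431 + (-1984 - 244)/(-249))**2 = (431 - 2228*(-1/249))**2 = (431 + 2228/249)**2 = (109547/249)**2 = 12000545209/62001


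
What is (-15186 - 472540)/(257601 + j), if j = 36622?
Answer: -487726/294223 ≈ -1.6577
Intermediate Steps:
(-15186 - 472540)/(257601 + j) = (-15186 - 472540)/(257601 + 36622) = -487726/294223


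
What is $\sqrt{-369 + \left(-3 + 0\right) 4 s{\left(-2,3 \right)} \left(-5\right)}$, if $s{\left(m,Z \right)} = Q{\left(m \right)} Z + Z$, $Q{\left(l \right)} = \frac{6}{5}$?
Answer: $3 \sqrt{3} \approx 5.1962$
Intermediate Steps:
$Q{\left(l \right)} = \frac{6}{5}$ ($Q{\left(l \right)} = 6 \cdot \frac{1}{5} = \frac{6}{5}$)
$s{\left(m,Z \right)} = \frac{11 Z}{5}$ ($s{\left(m,Z \right)} = \frac{6 Z}{5} + Z = \frac{11 Z}{5}$)
$\sqrt{-369 + \left(-3 + 0\right) 4 s{\left(-2,3 \right)} \left(-5\right)} = \sqrt{-369 + \left(-3 + 0\right) 4 \cdot \frac{11}{5} \cdot 3 \left(-5\right)} = \sqrt{-369 + \left(-3\right) 4 \cdot \frac{33}{5} \left(-5\right)} = \sqrt{-369 + \left(-12\right) \frac{33}{5} \left(-5\right)} = \sqrt{-369 - -396} = \sqrt{-369 + 396} = \sqrt{27} = 3 \sqrt{3}$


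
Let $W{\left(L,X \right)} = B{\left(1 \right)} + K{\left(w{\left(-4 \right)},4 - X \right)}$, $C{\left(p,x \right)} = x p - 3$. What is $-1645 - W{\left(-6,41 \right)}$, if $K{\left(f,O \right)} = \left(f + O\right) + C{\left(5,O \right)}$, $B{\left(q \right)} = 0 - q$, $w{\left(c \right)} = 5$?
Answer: $-1424$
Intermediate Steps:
$C{\left(p,x \right)} = -3 + p x$ ($C{\left(p,x \right)} = p x - 3 = -3 + p x$)
$B{\left(q \right)} = - q$
$K{\left(f,O \right)} = -3 + f + 6 O$ ($K{\left(f,O \right)} = \left(f + O\right) + \left(-3 + 5 O\right) = \left(O + f\right) + \left(-3 + 5 O\right) = -3 + f + 6 O$)
$W{\left(L,X \right)} = 25 - 6 X$ ($W{\left(L,X \right)} = \left(-1\right) 1 + \left(-3 + 5 + 6 \left(4 - X\right)\right) = -1 - \left(-26 + 6 X\right) = 25 - 6 X$)
$-1645 - W{\left(-6,41 \right)} = -1645 - \left(25 - 246\right) = -1645 - -221 = -1645 + 221 = -1424$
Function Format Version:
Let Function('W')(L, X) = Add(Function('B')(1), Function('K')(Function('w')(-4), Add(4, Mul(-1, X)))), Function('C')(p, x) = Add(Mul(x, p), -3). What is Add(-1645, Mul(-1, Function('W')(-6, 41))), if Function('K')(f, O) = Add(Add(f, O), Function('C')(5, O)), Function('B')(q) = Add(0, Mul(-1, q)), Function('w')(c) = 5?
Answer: -1424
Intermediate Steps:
Function('C')(p, x) = Add(-3, Mul(p, x)) (Function('C')(p, x) = Add(Mul(p, x), -3) = Add(-3, Mul(p, x)))
Function('B')(q) = Mul(-1, q)
Function('K')(f, O) = Add(-3, f, Mul(6, O)) (Function('K')(f, O) = Add(Add(f, O), Add(-3, Mul(5, O))) = Add(Add(O, f), Add(-3, Mul(5, O))) = Add(-3, f, Mul(6, O)))
Function('W')(L, X) = Add(25, Mul(-6, X)) (Function('W')(L, X) = Add(Mul(-1, 1), Add(-3, 5, Mul(6, Add(4, Mul(-1, X))))) = Add(-1, Add(-3, 5, Add(24, Mul(-6, X)))) = Add(-1, Add(26, Mul(-6, X))) = Add(25, Mul(-6, X)))
Add(-1645, Mul(-1, Function('W')(-6, 41))) = Add(-1645, Mul(-1, Add(25, Mul(-6, 41)))) = Add(-1645, Mul(-1, Add(25, -246))) = Add(-1645, Mul(-1, -221)) = Add(-1645, 221) = -1424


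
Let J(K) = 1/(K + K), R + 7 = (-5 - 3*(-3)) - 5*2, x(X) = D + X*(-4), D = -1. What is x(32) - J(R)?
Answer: -3353/26 ≈ -128.96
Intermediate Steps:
x(X) = -1 - 4*X (x(X) = -1 + X*(-4) = -1 - 4*X)
R = -13 (R = -7 + ((-5 - 3*(-3)) - 5*2) = -7 + ((-5 + 9) - 10) = -7 + (4 - 10) = -7 - 6 = -13)
J(K) = 1/(2*K)
x(32) - J(R) = (-1 - 4*32) - 1/(2*(-13)) = (-1 - 128) - (-1)/(2*13) = -129 - 1*(-1/26) = -129 + 1/26 = -3353/26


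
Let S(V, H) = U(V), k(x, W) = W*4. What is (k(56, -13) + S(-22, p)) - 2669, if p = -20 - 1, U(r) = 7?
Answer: -2714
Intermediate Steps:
k(x, W) = 4*W
p = -21
S(V, H) = 7
(k(56, -13) + S(-22, p)) - 2669 = (4*(-13) + 7) - 2669 = (-52 + 7) - 2669 = -45 - 2669 = -2714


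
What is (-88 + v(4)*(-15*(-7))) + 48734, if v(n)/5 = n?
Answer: 50746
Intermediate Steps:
v(n) = 5*n
(-88 + v(4)*(-15*(-7))) + 48734 = (-88 + (5*4)*(-15*(-7))) + 48734 = (-88 + 20*105) + 48734 = (-88 + 2100) + 48734 = 2012 + 48734 = 50746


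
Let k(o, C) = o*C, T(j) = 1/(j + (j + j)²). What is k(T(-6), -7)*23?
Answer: -7/6 ≈ -1.1667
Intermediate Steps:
T(j) = 1/(j + 4*j²) (T(j) = 1/(j + (2*j)²) = 1/(j + 4*j²))
k(o, C) = C*o
k(T(-6), -7)*23 = -7/((-6)*(1 + 4*(-6)))*23 = -(-7)/(6*(1 - 24))*23 = -(-7)/(6*(-23))*23 = -(-7)*(-1)/(6*23)*23 = -7*1/138*23 = -7/138*23 = -7/6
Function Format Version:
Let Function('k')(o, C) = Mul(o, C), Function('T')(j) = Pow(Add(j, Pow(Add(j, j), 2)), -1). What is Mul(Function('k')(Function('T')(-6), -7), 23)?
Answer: Rational(-7, 6) ≈ -1.1667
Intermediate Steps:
Function('T')(j) = Pow(Add(j, Mul(4, Pow(j, 2))), -1) (Function('T')(j) = Pow(Add(j, Pow(Mul(2, j), 2)), -1) = Pow(Add(j, Mul(4, Pow(j, 2))), -1))
Function('k')(o, C) = Mul(C, o)
Mul(Function('k')(Function('T')(-6), -7), 23) = Mul(Mul(-7, Mul(Pow(-6, -1), Pow(Add(1, Mul(4, -6)), -1))), 23) = Mul(Mul(-7, Mul(Rational(-1, 6), Pow(Add(1, -24), -1))), 23) = Mul(Mul(-7, Mul(Rational(-1, 6), Pow(-23, -1))), 23) = Mul(Mul(-7, Mul(Rational(-1, 6), Rational(-1, 23))), 23) = Mul(Mul(-7, Rational(1, 138)), 23) = Mul(Rational(-7, 138), 23) = Rational(-7, 6)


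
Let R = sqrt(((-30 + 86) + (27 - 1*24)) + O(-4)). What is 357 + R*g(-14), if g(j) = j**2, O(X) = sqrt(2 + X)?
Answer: 357 + 196*sqrt(59 + I*sqrt(2)) ≈ 1862.6 + 18.042*I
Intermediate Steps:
R = sqrt(59 + I*sqrt(2)) (R = sqrt(((-30 + 86) + (27 - 1*24)) + sqrt(2 - 4)) = sqrt((56 + (27 - 24)) + sqrt(-2)) = sqrt((56 + 3) + I*sqrt(2)) = sqrt(59 + I*sqrt(2)) ≈ 7.6817 + 0.09205*I)
357 + R*g(-14) = 357 + sqrt(59 + I*sqrt(2))*(-14)**2 = 357 + sqrt(59 + I*sqrt(2))*196 = 357 + 196*sqrt(59 + I*sqrt(2))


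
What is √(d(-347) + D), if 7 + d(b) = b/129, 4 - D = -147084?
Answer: √2447530158/129 ≈ 383.51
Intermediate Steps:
D = 147088 (D = 4 - 1*(-147084) = 4 + 147084 = 147088)
d(b) = -7 + b/129
√(d(-347) + D) = √((-7 + (1/129)*(-347)) + 147088) = √((-7 - 347/129) + 147088) = √(-1250/129 + 147088) = √(18973102/129) = √2447530158/129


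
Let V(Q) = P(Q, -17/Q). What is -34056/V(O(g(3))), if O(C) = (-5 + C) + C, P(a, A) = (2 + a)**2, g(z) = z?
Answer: -3784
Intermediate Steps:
O(C) = -5 + 2*C
V(Q) = (2 + Q)**2
-34056/V(O(g(3))) = -34056/(2 + (-5 + 2*3))**2 = -34056/(2 + (-5 + 6))**2 = -34056/(2 + 1)**2 = -34056/(3**2) = -34056/9 = -34056*1/9 = -3784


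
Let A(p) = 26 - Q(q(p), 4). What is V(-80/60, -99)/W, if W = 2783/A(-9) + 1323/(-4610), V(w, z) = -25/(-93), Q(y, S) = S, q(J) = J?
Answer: 57625/27055653 ≈ 0.0021299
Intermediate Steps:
V(w, z) = 25/93 (V(w, z) = -25*(-1/93) = 25/93)
A(p) = 22 (A(p) = 26 - 1*4 = 26 - 4 = 22)
W = 290921/2305 (W = 2783/22 + 1323/(-4610) = 2783*(1/22) + 1323*(-1/4610) = 253/2 - 1323/4610 = 290921/2305 ≈ 126.21)
V(-80/60, -99)/W = 25/(93*(290921/2305)) = (25/93)*(2305/290921) = 57625/27055653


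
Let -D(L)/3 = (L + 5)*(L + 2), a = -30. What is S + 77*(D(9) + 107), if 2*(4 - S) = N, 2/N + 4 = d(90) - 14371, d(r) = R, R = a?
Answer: -393703054/14405 ≈ -27331.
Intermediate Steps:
R = -30
d(r) = -30
N = -2/14405 (N = 2/(-4 + (-30 - 14371)) = 2/(-4 - 14401) = 2/(-14405) = 2*(-1/14405) = -2/14405 ≈ -0.00013884)
D(L) = -3*(2 + L)*(5 + L) (D(L) = -3*(L + 5)*(L + 2) = -3*(5 + L)*(2 + L) = -3*(2 + L)*(5 + L))
S = 57621/14405 (S = 4 - ½*(-2/14405) = 4 + 1/14405 = 57621/14405 ≈ 4.0001)
S + 77*(D(9) + 107) = 57621/14405 + 77*((-30 - 21*9 - 3*9²) + 107) = 57621/14405 + 77*((-30 - 189 - 3*81) + 107) = 57621/14405 + 77*((-30 - 189 - 243) + 107) = 57621/14405 + 77*(-462 + 107) = 57621/14405 + 77*(-355) = 57621/14405 - 27335 = -393703054/14405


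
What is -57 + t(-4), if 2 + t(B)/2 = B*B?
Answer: -29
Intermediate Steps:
t(B) = -4 + 2*B**2 (t(B) = -4 + 2*(B*B) = -4 + 2*B**2)
-57 + t(-4) = -57 + (-4 + 2*(-4)**2) = -57 + (-4 + 2*16) = -57 + (-4 + 32) = -57 + 28 = -29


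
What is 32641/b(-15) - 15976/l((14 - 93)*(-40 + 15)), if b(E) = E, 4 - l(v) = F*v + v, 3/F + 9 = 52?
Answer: -491586013/226695 ≈ -2168.5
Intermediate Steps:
F = 3/43 (F = 3/(-9 + 52) = 3/43 ≈ 0.069767)
l(v) = 4 - 46*v/43 (l(v) = 4 - (3*v/43 + v) = 4 - 46*v/43)
32641/b(-15) - 15976/l((14 - 93)*(-40 + 15)) = 32641/(-15) - 15976/(4 - 46*(14 - 93)*(-40 + 15)/43) = 32641*(-1/15) - 15976/(4 - (-3634)*(-25)/43) = -32641/15 - 15976/(4 - 46/43*1975) = -32641/15 - 15976/(4 - 90850/43) = -32641/15 - 15976/(-90678/43) = -32641/15 - 15976*(-43/90678) = -32641/15 + 343484/45339 = -491586013/226695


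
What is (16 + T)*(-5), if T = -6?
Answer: -50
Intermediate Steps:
(16 + T)*(-5) = (16 - 6)*(-5) = 10*(-5) = -50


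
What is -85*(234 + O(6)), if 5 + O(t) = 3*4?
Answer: -20485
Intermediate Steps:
O(t) = 7 (O(t) = -5 + 3*4 = -5 + 12 = 7)
-85*(234 + O(6)) = -85*(234 + 7) = -85*241 = -20485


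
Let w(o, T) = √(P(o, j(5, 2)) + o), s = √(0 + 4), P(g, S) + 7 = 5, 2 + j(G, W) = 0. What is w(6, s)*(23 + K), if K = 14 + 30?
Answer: 134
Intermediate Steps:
j(G, W) = -2 (j(G, W) = -2 + 0 = -2)
P(g, S) = -2 (P(g, S) = -7 + 5 = -2)
K = 44
s = 2 (s = √4 = 2)
w(o, T) = √(-2 + o)
w(6, s)*(23 + K) = √(-2 + 6)*(23 + 44) = √4*67 = 2*67 = 134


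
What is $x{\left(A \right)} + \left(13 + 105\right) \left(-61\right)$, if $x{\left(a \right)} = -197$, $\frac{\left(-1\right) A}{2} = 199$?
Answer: $-7395$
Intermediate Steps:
$A = -398$ ($A = \left(-2\right) 199 = -398$)
$x{\left(A \right)} + \left(13 + 105\right) \left(-61\right) = -197 + \left(13 + 105\right) \left(-61\right) = -197 + 118 \left(-61\right) = -197 - 7198 = -7395$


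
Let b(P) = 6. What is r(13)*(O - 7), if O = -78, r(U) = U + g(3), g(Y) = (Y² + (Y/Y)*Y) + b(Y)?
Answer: -2635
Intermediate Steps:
g(Y) = 6 + Y + Y² (g(Y) = (Y² + (Y/Y)*Y) + 6 = (Y² + 1*Y) + 6 = (Y² + Y) + 6 = (Y + Y²) + 6 = 6 + Y + Y²)
r(U) = 18 + U (r(U) = U + (6 + 3 + 3²) = U + (6 + 3 + 9) = U + 18 = 18 + U)
r(13)*(O - 7) = (18 + 13)*(-78 - 7) = 31*(-85) = -2635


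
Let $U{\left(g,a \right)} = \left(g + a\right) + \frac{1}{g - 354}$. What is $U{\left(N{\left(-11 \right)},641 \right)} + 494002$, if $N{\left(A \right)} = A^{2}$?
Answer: $\frac{115280011}{233} \approx 4.9476 \cdot 10^{5}$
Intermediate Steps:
$U{\left(g,a \right)} = a + g + \frac{1}{-354 + g}$ ($U{\left(g,a \right)} = \left(a + g\right) + \frac{1}{-354 + g} = a + g + \frac{1}{-354 + g}$)
$U{\left(N{\left(-11 \right)},641 \right)} + 494002 = \frac{1 + \left(\left(-11\right)^{2}\right)^{2} - 226914 - 354 \left(-11\right)^{2} + 641 \left(-11\right)^{2}}{-354 + \left(-11\right)^{2}} + 494002 = \frac{1 + 121^{2} - 226914 - 42834 + 641 \cdot 121}{-354 + 121} + 494002 = \frac{1 + 14641 - 226914 - 42834 + 77561}{-233} + 494002 = \left(- \frac{1}{233}\right) \left(-177545\right) + 494002 = \frac{177545}{233} + 494002 = \frac{115280011}{233}$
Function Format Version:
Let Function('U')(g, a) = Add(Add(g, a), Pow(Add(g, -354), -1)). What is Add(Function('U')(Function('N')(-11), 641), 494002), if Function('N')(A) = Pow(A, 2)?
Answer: Rational(115280011, 233) ≈ 4.9476e+5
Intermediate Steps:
Function('U')(g, a) = Add(a, g, Pow(Add(-354, g), -1)) (Function('U')(g, a) = Add(Add(a, g), Pow(Add(-354, g), -1)) = Add(a, g, Pow(Add(-354, g), -1)))
Add(Function('U')(Function('N')(-11), 641), 494002) = Add(Mul(Pow(Add(-354, Pow(-11, 2)), -1), Add(1, Pow(Pow(-11, 2), 2), Mul(-354, 641), Mul(-354, Pow(-11, 2)), Mul(641, Pow(-11, 2)))), 494002) = Add(Mul(Pow(Add(-354, 121), -1), Add(1, Pow(121, 2), -226914, Mul(-354, 121), Mul(641, 121))), 494002) = Add(Mul(Pow(-233, -1), Add(1, 14641, -226914, -42834, 77561)), 494002) = Add(Mul(Rational(-1, 233), -177545), 494002) = Add(Rational(177545, 233), 494002) = Rational(115280011, 233)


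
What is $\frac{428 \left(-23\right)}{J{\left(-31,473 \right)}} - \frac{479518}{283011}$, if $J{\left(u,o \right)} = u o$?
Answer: $- \frac{4245212150}{4149790293} \approx -1.023$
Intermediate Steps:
$J{\left(u,o \right)} = o u$
$\frac{428 \left(-23\right)}{J{\left(-31,473 \right)}} - \frac{479518}{283011} = \frac{428 \left(-23\right)}{473 \left(-31\right)} - \frac{479518}{283011} = - \frac{9844}{-14663} - \frac{479518}{283011} = \left(-9844\right) \left(- \frac{1}{14663}\right) - \frac{479518}{283011} = \frac{9844}{14663} - \frac{479518}{283011} = - \frac{4245212150}{4149790293}$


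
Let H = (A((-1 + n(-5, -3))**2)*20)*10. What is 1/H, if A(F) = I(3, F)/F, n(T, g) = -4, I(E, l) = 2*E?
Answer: 1/48 ≈ 0.020833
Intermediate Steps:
A(F) = 6/F (A(F) = (2*3)/F = 6/F)
H = 48 (H = ((6/((-1 - 4)**2))*20)*10 = ((6/((-5)**2))*20)*10 = ((6/25)*20)*10 = (24/5)*10 = 48)
1/H = 1/48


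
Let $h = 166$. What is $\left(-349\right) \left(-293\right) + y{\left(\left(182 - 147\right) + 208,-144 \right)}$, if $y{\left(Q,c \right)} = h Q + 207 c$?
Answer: $112787$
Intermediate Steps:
$y{\left(Q,c \right)} = 166 Q + 207 c$
$\left(-349\right) \left(-293\right) + y{\left(\left(182 - 147\right) + 208,-144 \right)} = \left(-349\right) \left(-293\right) + \left(166 \left(\left(182 - 147\right) + 208\right) + 207 \left(-144\right)\right) = 102257 - \left(29808 - 166 \left(35 + 208\right)\right) = 102257 + \left(166 \cdot 243 - 29808\right) = 102257 + \left(40338 - 29808\right) = 102257 + 10530 = 112787$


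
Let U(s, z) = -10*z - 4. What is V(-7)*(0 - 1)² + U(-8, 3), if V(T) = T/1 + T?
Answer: -48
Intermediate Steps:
V(T) = 2*T (V(T) = T*1 + T = T + T = 2*T)
U(s, z) = -4 - 10*z
V(-7)*(0 - 1)² + U(-8, 3) = (2*(-7))*(0 - 1)² + (-4 - 10*3) = -14*(-1)² + (-4 - 30) = -14*1 - 34 = -14 - 34 = -48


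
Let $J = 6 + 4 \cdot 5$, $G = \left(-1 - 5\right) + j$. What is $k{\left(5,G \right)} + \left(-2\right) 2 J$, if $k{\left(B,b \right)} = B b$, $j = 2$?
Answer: $-124$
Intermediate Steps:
$G = -4$ ($G = \left(-1 - 5\right) + 2 = -6 + 2 = -4$)
$J = 26$ ($J = 6 + 20 = 26$)
$k{\left(5,G \right)} + \left(-2\right) 2 J = 5 \left(-4\right) + \left(-2\right) 2 \cdot 26 = -20 - 104 = -124$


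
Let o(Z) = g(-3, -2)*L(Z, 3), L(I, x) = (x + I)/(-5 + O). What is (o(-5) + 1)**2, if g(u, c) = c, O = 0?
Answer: 1/25 ≈ 0.040000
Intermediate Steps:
L(I, x) = -I/5 - x/5 (L(I, x) = (x + I)/(-5 + 0) = (I + x)/(-5) = (I + x)*(-1/5) = -I/5 - x/5)
o(Z) = 6/5 + 2*Z/5 (o(Z) = -2*(-Z/5 - 1/5*3) = -2*(-Z/5 - 3/5) = -2*(-3/5 - Z/5) = 6/5 + 2*Z/5)
(o(-5) + 1)**2 = ((6/5 + (2/5)*(-5)) + 1)**2 = ((6/5 - 2) + 1)**2 = (-4/5 + 1)**2 = (1/5)**2 = 1/25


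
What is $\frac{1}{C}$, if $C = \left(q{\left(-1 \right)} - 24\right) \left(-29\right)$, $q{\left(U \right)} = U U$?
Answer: $\frac{1}{667} \approx 0.0014993$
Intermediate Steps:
$q{\left(U \right)} = U^{2}$
$C = 667$ ($C = \left(\left(-1\right)^{2} - 24\right) \left(-29\right) = \left(1 - 24\right) \left(-29\right) = \left(-23\right) \left(-29\right) = 667$)
$\frac{1}{C} = \frac{1}{667}$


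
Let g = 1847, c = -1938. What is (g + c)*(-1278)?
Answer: 116298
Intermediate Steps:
(g + c)*(-1278) = (1847 - 1938)*(-1278) = -91*(-1278) = 116298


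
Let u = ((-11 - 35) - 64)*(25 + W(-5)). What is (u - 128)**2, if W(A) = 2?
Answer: 9597604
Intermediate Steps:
u = -2970 (u = ((-11 - 35) - 64)*(25 + 2) = (-46 - 64)*27 = -110*27 = -2970)
(u - 128)**2 = (-2970 - 128)**2 = (-3098)**2 = 9597604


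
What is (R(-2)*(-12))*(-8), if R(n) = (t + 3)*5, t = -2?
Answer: 480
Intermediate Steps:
R(n) = 5 (R(n) = (-2 + 3)*5 = 1*5 = 5)
(R(-2)*(-12))*(-8) = (5*(-12))*(-8) = -60*(-8) = 480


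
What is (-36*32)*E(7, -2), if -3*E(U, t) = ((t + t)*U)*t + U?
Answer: 24192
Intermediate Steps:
E(U, t) = -U/3 - 2*U*t²/3 (E(U, t) = -(((t + t)*U)*t + U)/3 = -(((2*t)*U)*t + U)/3 = -((2*U*t)*t + U)/3 = -(2*U*t² + U)/3 = -(U + 2*U*t²)/3 = -U/3 - 2*U*t²/3)
(-36*32)*E(7, -2) = (-36*32)*(-⅓*7*(1 + 2*(-2)²)) = -(-384)*7*(1 + 2*4) = -(-384)*7*(1 + 8) = -(-384)*7*9 = -1152*(-21) = 24192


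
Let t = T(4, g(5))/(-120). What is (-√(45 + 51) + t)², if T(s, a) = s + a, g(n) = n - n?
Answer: 86401/900 + 4*√6/15 ≈ 96.654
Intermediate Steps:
g(n) = 0
T(s, a) = a + s
t = -1/30 (t = (0 + 4)/(-120) = 4*(-1/120) = -1/30 ≈ -0.033333)
(-√(45 + 51) + t)² = (-√(45 + 51) - 1/30)² = (-√96 - 1/30)² = (-4*√6 - 1/30)² = (-1/30 - 4*√6)²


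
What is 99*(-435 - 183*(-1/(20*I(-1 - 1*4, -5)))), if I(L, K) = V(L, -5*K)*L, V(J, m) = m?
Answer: -107680617/2500 ≈ -43072.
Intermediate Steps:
I(L, K) = -5*K*L (I(L, K) = (-5*K)*L = -5*K*L)
99*(-435 - 183*(-1/(20*I(-1 - 1*4, -5)))) = 99*(-435 - 183*(-1/(500*(-1 - 1*4)))) = 99*(-435 - 183*(-1/(500*(-1 - 4)))) = 99*(-435 - 183/(-(-20)*(-5)*(-5)*5)) = 99*(-435 - 183/(-4*(-125)*5)) = 99*(-435 - 183/(500*5)) = 99*(-435 - 183/2500) = 99*(-1087683/2500) = -107680617/2500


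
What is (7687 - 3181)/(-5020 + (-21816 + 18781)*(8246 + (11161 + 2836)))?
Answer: -1502/22504175 ≈ -6.6743e-5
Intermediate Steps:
(7687 - 3181)/(-5020 + (-21816 + 18781)*(8246 + (11161 + 2836))) = 4506/(-5020 - 3035*(8246 + 13997)) = 4506/(-5020 - 3035*22243) = 4506/(-5020 - 67507505) = 4506/(-67512525) = 4506*(-1/67512525) = -1502/22504175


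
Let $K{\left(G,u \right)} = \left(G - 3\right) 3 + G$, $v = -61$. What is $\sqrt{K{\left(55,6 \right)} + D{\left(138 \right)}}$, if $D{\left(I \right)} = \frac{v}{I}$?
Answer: $\frac{7 \sqrt{81834}}{138} \approx 14.511$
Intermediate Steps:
$K{\left(G,u \right)} = -9 + 4 G$ ($K{\left(G,u \right)} = \left(-3 + G\right) 3 + G = \left(-9 + 3 G\right) + G = -9 + 4 G$)
$D{\left(I \right)} = - \frac{61}{I}$
$\sqrt{K{\left(55,6 \right)} + D{\left(138 \right)}} = \sqrt{\left(-9 + 4 \cdot 55\right) - \frac{61}{138}} = \sqrt{\left(-9 + 220\right) - \frac{61}{138}} = \sqrt{211 - \frac{61}{138}} = \sqrt{\frac{29057}{138}} = \frac{7 \sqrt{81834}}{138}$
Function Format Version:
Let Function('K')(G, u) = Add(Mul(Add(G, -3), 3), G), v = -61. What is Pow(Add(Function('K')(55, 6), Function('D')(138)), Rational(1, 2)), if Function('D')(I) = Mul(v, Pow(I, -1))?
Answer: Mul(Rational(7, 138), Pow(81834, Rational(1, 2))) ≈ 14.511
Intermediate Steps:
Function('K')(G, u) = Add(-9, Mul(4, G)) (Function('K')(G, u) = Add(Mul(Add(-3, G), 3), G) = Add(Add(-9, Mul(3, G)), G) = Add(-9, Mul(4, G)))
Function('D')(I) = Mul(-61, Pow(I, -1))
Pow(Add(Function('K')(55, 6), Function('D')(138)), Rational(1, 2)) = Pow(Add(Add(-9, Mul(4, 55)), Mul(-61, Pow(138, -1))), Rational(1, 2)) = Pow(Add(Add(-9, 220), Mul(-61, Rational(1, 138))), Rational(1, 2)) = Pow(Add(211, Rational(-61, 138)), Rational(1, 2)) = Pow(Rational(29057, 138), Rational(1, 2)) = Mul(Rational(7, 138), Pow(81834, Rational(1, 2)))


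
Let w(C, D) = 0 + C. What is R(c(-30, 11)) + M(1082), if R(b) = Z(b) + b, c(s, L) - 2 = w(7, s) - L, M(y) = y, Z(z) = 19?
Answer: 1099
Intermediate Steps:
w(C, D) = C
c(s, L) = 9 - L (c(s, L) = 2 + (7 - L) = 9 - L)
R(b) = 19 + b
R(c(-30, 11)) + M(1082) = (19 + (9 - 1*11)) + 1082 = (19 + (9 - 11)) + 1082 = (19 - 2) + 1082 = 17 + 1082 = 1099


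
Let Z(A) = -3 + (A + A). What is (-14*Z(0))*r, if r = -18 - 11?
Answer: -1218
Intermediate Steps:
Z(A) = -3 + 2*A
r = -29
(-14*Z(0))*r = -14*(-3 + 2*0)*(-29) = -14*(-3 + 0)*(-29) = -14*(-3)*(-29) = 42*(-29) = -1218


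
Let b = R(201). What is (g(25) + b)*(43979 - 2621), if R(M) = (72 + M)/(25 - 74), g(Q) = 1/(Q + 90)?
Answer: -185201124/805 ≈ -2.3006e+5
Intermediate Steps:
g(Q) = 1/(90 + Q)
R(M) = -72/49 - M/49 (R(M) = (72 + M)/(-49) = (72 + M)*(-1/49) = -72/49 - M/49)
b = -39/7 (b = -72/49 - 1/49*201 = -72/49 - 201/49 = -39/7 ≈ -5.5714)
(g(25) + b)*(43979 - 2621) = (1/(90 + 25) - 39/7)*(43979 - 2621) = (1/115 - 39/7)*41358 = -4478/805*41358 = -185201124/805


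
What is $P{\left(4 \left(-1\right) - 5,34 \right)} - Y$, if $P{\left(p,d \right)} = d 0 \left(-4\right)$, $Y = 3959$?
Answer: $-3959$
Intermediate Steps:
$P{\left(p,d \right)} = 0$ ($P{\left(p,d \right)} = d 0 = 0$)
$P{\left(4 \left(-1\right) - 5,34 \right)} - Y = 0 - 3959 = -3959$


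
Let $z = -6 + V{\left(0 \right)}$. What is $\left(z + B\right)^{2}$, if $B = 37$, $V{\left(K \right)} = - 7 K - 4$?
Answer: $729$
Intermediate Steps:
$V{\left(K \right)} = -4 - 7 K$
$z = -10$ ($z = -6 - 4 = -10$)
$\left(z + B\right)^{2} = \left(-10 + 37\right)^{2} = 27^{2} = 729$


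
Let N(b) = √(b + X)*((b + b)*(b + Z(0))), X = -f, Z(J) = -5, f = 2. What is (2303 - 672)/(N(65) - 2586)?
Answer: 702961/637705434 + 1060150*√7/106284239 ≈ 0.027493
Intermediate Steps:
X = -2 (X = -1*2 = -2)
N(b) = 2*b*√(-2 + b)*(-5 + b) (N(b) = √(b - 2)*((b + b)*(b - 5)) = √(-2 + b)*((2*b)*(-5 + b)) = √(-2 + b)*(2*b*(-5 + b)) = 2*b*√(-2 + b)*(-5 + b))
(2303 - 672)/(N(65) - 2586) = (2303 - 672)/(2*65*√(-2 + 65)*(-5 + 65) - 2586) = 1631/(2*65*√63*60 - 2586) = 1631/(2*65*(3*√7)*60 - 2586) = 1631/(23400*√7 - 2586) = 1631/(-2586 + 23400*√7)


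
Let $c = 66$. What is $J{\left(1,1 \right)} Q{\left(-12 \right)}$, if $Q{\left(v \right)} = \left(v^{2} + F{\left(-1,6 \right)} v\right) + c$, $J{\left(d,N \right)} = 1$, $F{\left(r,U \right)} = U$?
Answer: $138$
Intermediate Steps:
$Q{\left(v \right)} = 66 + v^{2} + 6 v$ ($Q{\left(v \right)} = \left(v^{2} + 6 v\right) + 66 = 66 + v^{2} + 6 v$)
$J{\left(1,1 \right)} Q{\left(-12 \right)} = 1 \left(66 + \left(-12\right)^{2} + 6 \left(-12\right)\right) = 1 \left(66 + 144 - 72\right) = 1 \cdot 138 = 138$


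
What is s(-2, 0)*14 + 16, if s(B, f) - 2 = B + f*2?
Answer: 16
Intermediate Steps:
s(B, f) = 2 + B + 2*f (s(B, f) = 2 + (B + f*2) = 2 + (B + 2*f) = 2 + B + 2*f)
s(-2, 0)*14 + 16 = (2 - 2 + 2*0)*14 + 16 = (2 - 2 + 0)*14 + 16 = 0*14 + 16 = 0 + 16 = 16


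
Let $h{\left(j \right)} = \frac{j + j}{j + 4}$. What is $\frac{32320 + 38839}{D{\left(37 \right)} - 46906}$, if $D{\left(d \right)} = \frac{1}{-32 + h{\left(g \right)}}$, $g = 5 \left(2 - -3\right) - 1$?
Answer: $- \frac{15085708}{9944079} \approx -1.5171$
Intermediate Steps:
$g = 24$ ($g = 5 \left(2 + 3\right) - 1 = 5 \cdot 5 - 1 = 25 - 1 = 24$)
$h{\left(j \right)} = \frac{2 j}{4 + j}$
$D{\left(d \right)} = - \frac{7}{212}$ ($D{\left(d \right)} = \frac{1}{-32 + 2 \cdot 24 \frac{1}{4 + 24}} = \frac{1}{-32 + 2 \cdot 24 \cdot \frac{1}{28}} = \frac{1}{-32 + \frac{12}{7}} = \frac{1}{- \frac{212}{7}} = - \frac{7}{212}$)
$\frac{32320 + 38839}{D{\left(37 \right)} - 46906} = \frac{32320 + 38839}{- \frac{7}{212} - 46906} = \frac{71159}{- \frac{9944079}{212}} = 71159 \left(- \frac{212}{9944079}\right) = - \frac{15085708}{9944079}$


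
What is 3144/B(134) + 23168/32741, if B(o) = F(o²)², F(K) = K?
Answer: 933735209869/1319535705322 ≈ 0.70762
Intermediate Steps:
B(o) = o⁴ (B(o) = (o²)² = o⁴)
3144/B(134) + 23168/32741 = 3144/(134⁴) + 23168/32741 = 3144/322417936 + 23168*(1/32741) = 3144*(1/322417936) + 23168/32741 = 393/40302242 + 23168/32741 = 933735209869/1319535705322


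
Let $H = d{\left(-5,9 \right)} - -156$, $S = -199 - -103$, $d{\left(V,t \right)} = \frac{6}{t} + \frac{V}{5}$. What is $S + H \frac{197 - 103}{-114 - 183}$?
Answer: $- \frac{129434}{891} \approx -145.27$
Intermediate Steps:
$d{\left(V,t \right)} = \frac{6}{t} + \frac{V}{5}$ ($d{\left(V,t \right)} = \frac{6}{t} + V \frac{1}{5} = \frac{6}{t} + \frac{V}{5}$)
$S = -96$ ($S = -199 + 103 = -96$)
$H = \frac{467}{3}$ ($H = \left(\frac{6}{9} + \frac{1}{5} \left(-5\right)\right) - -156 = \left(6 \cdot \frac{1}{9} - 1\right) + 156 = \left(\frac{2}{3} - 1\right) + 156 = - \frac{1}{3} + 156 = \frac{467}{3} \approx 155.67$)
$S + H \frac{197 - 103}{-114 - 183} = -96 + \frac{467 \frac{197 - 103}{-114 - 183}}{3} = -96 + \frac{467 \frac{94}{-297}}{3} = -96 + \frac{467 \cdot 94 \left(- \frac{1}{297}\right)}{3} = -96 + \frac{467}{3} \left(- \frac{94}{297}\right) = -96 - \frac{43898}{891} = - \frac{129434}{891}$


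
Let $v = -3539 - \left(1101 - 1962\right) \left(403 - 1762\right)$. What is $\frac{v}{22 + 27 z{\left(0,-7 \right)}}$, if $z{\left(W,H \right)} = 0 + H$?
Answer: $\frac{1173638}{167} \approx 7027.8$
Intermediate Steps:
$z{\left(W,H \right)} = H$
$v = -1173638$ ($v = -3539 - \left(-861\right) \left(-1359\right) = -3539 - 1170099 = -1173638$)
$\frac{v}{22 + 27 z{\left(0,-7 \right)}} = - \frac{1173638}{22 + 27 \left(-7\right)} = - \frac{1173638}{22 - 189} = - \frac{1173638}{-167} = \left(-1173638\right) \left(- \frac{1}{167}\right) = \frac{1173638}{167}$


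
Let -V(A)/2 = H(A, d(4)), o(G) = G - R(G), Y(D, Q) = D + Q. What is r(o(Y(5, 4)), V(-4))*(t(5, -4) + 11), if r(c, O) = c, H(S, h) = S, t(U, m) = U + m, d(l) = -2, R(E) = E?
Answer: 0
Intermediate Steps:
o(G) = 0 (o(G) = G - G = 0)
V(A) = -2*A
r(o(Y(5, 4)), V(-4))*(t(5, -4) + 11) = 0*((5 - 4) + 11) = 0*(1 + 11) = 0*12 = 0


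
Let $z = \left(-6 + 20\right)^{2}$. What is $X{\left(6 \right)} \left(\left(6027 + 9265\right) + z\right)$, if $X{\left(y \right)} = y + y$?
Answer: $185856$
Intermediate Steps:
$X{\left(y \right)} = 2 y$
$z = 196$ ($z = 14^{2} = 196$)
$X{\left(6 \right)} \left(\left(6027 + 9265\right) + z\right) = 2 \cdot 6 \left(\left(6027 + 9265\right) + 196\right) = 12 \left(15292 + 196\right) = 12 \cdot 15488 = 185856$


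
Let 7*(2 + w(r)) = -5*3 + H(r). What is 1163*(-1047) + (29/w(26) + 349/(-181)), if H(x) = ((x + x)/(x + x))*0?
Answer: -220398257/181 ≈ -1.2177e+6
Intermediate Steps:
H(x) = 0 (H(x) = ((2*x)/((2*x)))*0 = ((2*x)*(1/(2*x)))*0 = 1*0 = 0)
w(r) = -29/7 (w(r) = -2 + (-5*3 + 0)/7 = -2 + (-15 + 0)/7 = -2 + (⅐)*(-15) = -2 - 15/7 = -29/7)
1163*(-1047) + (29/w(26) + 349/(-181)) = 1163*(-1047) + (29/(-29/7) + 349/(-181)) = -1217661 + (29*(-7/29) + 349*(-1/181)) = -1217661 + (-7 - 349/181) = -1217661 - 1616/181 = -220398257/181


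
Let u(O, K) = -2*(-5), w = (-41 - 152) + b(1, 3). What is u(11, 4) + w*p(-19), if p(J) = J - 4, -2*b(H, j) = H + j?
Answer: 4495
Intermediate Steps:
b(H, j) = -H/2 - j/2 (b(H, j) = -(H + j)/2 = -H/2 - j/2)
p(J) = -4 + J
w = -195 (w = (-41 - 152) + (-1/2*1 - 1/2*3) = -193 + (-1/2 - 3/2) = -193 - 2 = -195)
u(O, K) = 10
u(11, 4) + w*p(-19) = 10 - 195*(-4 - 19) = 10 - 195*(-23) = 10 + 4485 = 4495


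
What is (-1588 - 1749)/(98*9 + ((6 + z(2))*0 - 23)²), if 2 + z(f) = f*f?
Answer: -3337/1411 ≈ -2.3650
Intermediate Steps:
z(f) = -2 + f² (z(f) = -2 + f*f = -2 + f²)
(-1588 - 1749)/(98*9 + ((6 + z(2))*0 - 23)²) = (-1588 - 1749)/(98*9 + ((6 + (-2 + 2²))*0 - 23)²) = -3337/(882 + ((6 + (-2 + 4))*0 - 23)²) = -3337/(882 + ((6 + 2)*0 - 23)²) = -3337/(882 + (8*0 - 23)²) = -3337/(882 + (0 - 23)²) = -3337/(882 + (-23)²) = -3337/(882 + 529) = -3337/1411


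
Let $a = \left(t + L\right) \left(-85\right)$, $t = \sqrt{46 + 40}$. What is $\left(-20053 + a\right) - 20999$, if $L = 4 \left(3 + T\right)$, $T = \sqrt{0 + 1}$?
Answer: $-42412 - 85 \sqrt{86} \approx -43200.0$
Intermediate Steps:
$t = \sqrt{86} \approx 9.2736$
$T = 1$ ($T = \sqrt{1} = 1$)
$L = 16$ ($L = 4 \left(3 + 1\right) = 4 \cdot 4 = 16$)
$a = -1360 - 85 \sqrt{86}$ ($a = \left(\sqrt{86} + 16\right) \left(-85\right) = \left(16 + \sqrt{86}\right) \left(-85\right) = -1360 - 85 \sqrt{86} \approx -2148.3$)
$\left(-20053 + a\right) - 20999 = \left(-20053 - \left(1360 + 85 \sqrt{86}\right)\right) - 20999 = \left(-21413 - 85 \sqrt{86}\right) - 20999 = -42412 - 85 \sqrt{86}$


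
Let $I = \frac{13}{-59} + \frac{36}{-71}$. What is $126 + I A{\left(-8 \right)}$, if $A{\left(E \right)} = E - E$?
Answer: $126$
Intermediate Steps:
$A{\left(E \right)} = 0$
$I = - \frac{3047}{4189}$ ($I = 13 \left(- \frac{1}{59}\right) + 36 \left(- \frac{1}{71}\right) = - \frac{13}{59} - \frac{36}{71} = - \frac{3047}{4189} \approx -0.72738$)
$126 + I A{\left(-8 \right)} = 126 - 0 = 126 + 0 = 126$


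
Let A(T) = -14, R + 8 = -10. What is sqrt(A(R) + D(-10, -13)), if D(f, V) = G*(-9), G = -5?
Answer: sqrt(31) ≈ 5.5678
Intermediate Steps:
R = -18 (R = -8 - 10 = -18)
D(f, V) = 45 (D(f, V) = -5*(-9) = 45)
sqrt(A(R) + D(-10, -13)) = sqrt(-14 + 45) = sqrt(31)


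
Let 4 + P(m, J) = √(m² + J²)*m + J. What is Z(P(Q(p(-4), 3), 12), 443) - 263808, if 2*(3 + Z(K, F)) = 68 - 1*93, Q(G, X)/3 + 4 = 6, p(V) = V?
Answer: -527647/2 ≈ -2.6382e+5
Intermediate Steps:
Q(G, X) = 6 (Q(G, X) = -12 + 3*6 = -12 + 18 = 6)
P(m, J) = -4 + J + m*√(J² + m²) (P(m, J) = -4 + (√(m² + J²)*m + J) = -4 + (√(J² + m²)*m + J) = -4 + (m*√(J² + m²) + J) = -4 + (J + m*√(J² + m²)) = -4 + J + m*√(J² + m²))
Z(K, F) = -31/2 (Z(K, F) = -3 + (68 - 1*93)/2 = -3 + (68 - 93)/2 = -3 + (½)*(-25) = -3 - 25/2 = -31/2)
Z(P(Q(p(-4), 3), 12), 443) - 263808 = -31/2 - 263808 = -527647/2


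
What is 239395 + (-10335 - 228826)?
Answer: 234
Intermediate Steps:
239395 + (-10335 - 228826) = 239395 - 239161 = 234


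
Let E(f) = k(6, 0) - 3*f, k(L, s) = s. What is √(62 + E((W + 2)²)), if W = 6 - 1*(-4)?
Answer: I*√370 ≈ 19.235*I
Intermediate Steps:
W = 10 (W = 6 + 4 = 10)
E(f) = -3*f (E(f) = 0 - 3*f = -3*f)
√(62 + E((W + 2)²)) = √(62 - 3*(10 + 2)²) = √(62 - 3*12²) = √(62 - 3*144) = √(62 - 432) = √(-370) = I*√370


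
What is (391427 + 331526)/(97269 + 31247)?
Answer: 722953/128516 ≈ 5.6254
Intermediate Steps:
(391427 + 331526)/(97269 + 31247) = 722953/128516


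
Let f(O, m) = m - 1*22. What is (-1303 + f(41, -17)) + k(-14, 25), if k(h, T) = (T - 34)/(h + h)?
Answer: -37567/28 ≈ -1341.7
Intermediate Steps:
f(O, m) = -22 + m (f(O, m) = m - 22 = -22 + m)
k(h, T) = (-34 + T)/(2*h) (k(h, T) = (-34 + T)/((2*h)) = (-34 + T)*(1/(2*h)) = (-34 + T)/(2*h))
(-1303 + f(41, -17)) + k(-14, 25) = (-1303 + (-22 - 17)) + (½)*(-34 + 25)/(-14) = (-1303 - 39) + (½)*(-1/14)*(-9) = -1342 + 9/28 = -37567/28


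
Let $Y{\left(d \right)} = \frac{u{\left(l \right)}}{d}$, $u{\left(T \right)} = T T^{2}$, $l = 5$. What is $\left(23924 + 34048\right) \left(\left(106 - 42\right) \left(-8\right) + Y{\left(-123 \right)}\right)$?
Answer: $- \frac{1219363724}{41} \approx -2.9741 \cdot 10^{7}$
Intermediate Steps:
$u{\left(T \right)} = T^{3}$
$Y{\left(d \right)} = \frac{125}{d}$ ($Y{\left(d \right)} = \frac{5^{3}}{d} = \frac{125}{d}$)
$\left(23924 + 34048\right) \left(\left(106 - 42\right) \left(-8\right) + Y{\left(-123 \right)}\right) = \left(23924 + 34048\right) \left(\left(106 - 42\right) \left(-8\right) + \frac{125}{-123}\right) = 57972 \left(64 \left(-8\right) + 125 \left(- \frac{1}{123}\right)\right) = 57972 \left(-512 - \frac{125}{123}\right) = 57972 \left(- \frac{63101}{123}\right) = - \frac{1219363724}{41}$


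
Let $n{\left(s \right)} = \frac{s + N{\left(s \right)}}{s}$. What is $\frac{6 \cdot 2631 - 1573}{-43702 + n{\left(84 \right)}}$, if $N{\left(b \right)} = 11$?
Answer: $- \frac{1193892}{3670873} \approx -0.32523$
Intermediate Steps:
$n{\left(s \right)} = \frac{11 + s}{s}$ ($n{\left(s \right)} = \frac{s + 11}{s} = \frac{11 + s}{s}$)
$\frac{6 \cdot 2631 - 1573}{-43702 + n{\left(84 \right)}} = \frac{6 \cdot 2631 - 1573}{-43702 + \frac{11 + 84}{84}} = \frac{15786 - 1573}{-43702 + \frac{1}{84} \cdot 95} = \frac{14213}{-43702 + \frac{95}{84}} = \frac{14213}{- \frac{3670873}{84}} = 14213 \left(- \frac{84}{3670873}\right) = - \frac{1193892}{3670873}$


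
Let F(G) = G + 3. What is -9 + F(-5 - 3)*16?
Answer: -89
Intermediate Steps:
F(G) = 3 + G
-9 + F(-5 - 3)*16 = -9 + (3 + (-5 - 3))*16 = -9 + (3 - 8)*16 = -9 - 5*16 = -9 - 80 = -89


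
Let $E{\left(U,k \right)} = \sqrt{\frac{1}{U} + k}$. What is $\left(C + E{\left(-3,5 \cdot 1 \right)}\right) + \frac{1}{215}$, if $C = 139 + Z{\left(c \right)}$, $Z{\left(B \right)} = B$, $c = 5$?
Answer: $\frac{30961}{215} + \frac{\sqrt{42}}{3} \approx 146.16$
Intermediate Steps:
$E{\left(U,k \right)} = \sqrt{k + \frac{1}{U}}$
$C = 144$ ($C = 139 + 5 = 144$)
$\left(C + E{\left(-3,5 \cdot 1 \right)}\right) + \frac{1}{215} = \left(144 + \sqrt{5 \cdot 1 + \frac{1}{-3}}\right) + \frac{1}{215} = \left(144 + \sqrt{5 - \frac{1}{3}}\right) + \frac{1}{215} = \left(144 + \sqrt{\frac{14}{3}}\right) + \frac{1}{215} = \left(144 + \frac{\sqrt{42}}{3}\right) + \frac{1}{215} = \frac{30961}{215} + \frac{\sqrt{42}}{3}$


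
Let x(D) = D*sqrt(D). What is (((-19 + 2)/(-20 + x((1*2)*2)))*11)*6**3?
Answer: 3366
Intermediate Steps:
x(D) = D**(3/2)
(((-19 + 2)/(-20 + x((1*2)*2)))*11)*6**3 = (((-19 + 2)/(-20 + ((1*2)*2)**(3/2)))*11)*6**3 = (-17/(-20 + (2*2)**(3/2))*11)*216 = (-17/(-20 + 4**(3/2))*11)*216 = (-17/(-20 + 8)*11)*216 = (-17/(-12)*11)*216 = (-17*(-1/12)*11)*216 = ((17/12)*11)*216 = (187/12)*216 = 3366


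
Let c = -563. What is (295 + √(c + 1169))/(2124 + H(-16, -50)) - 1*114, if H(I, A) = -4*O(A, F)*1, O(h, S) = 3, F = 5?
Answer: -240473/2112 + √606/2112 ≈ -113.85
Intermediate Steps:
H(I, A) = -12 (H(I, A) = -4*3*1 = -12*1 = -12)
(295 + √(c + 1169))/(2124 + H(-16, -50)) - 1*114 = (295 + √(-563 + 1169))/(2124 - 12) - 1*114 = (295 + √606)/2112 - 114 = (295 + √606)*(1/2112) - 114 = (295/2112 + √606/2112) - 114 = -240473/2112 + √606/2112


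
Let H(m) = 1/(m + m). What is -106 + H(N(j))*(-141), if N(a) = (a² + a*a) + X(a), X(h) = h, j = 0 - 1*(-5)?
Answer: -11801/110 ≈ -107.28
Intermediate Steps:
j = 5 (j = 0 + 5 = 5)
N(a) = a + 2*a² (N(a) = (a² + a*a) + a = (a² + a²) + a = 2*a² + a = a + 2*a²)
H(m) = 1/(2*m)
-106 + H(N(j))*(-141) = -106 + (1/(2*((5*(1 + 2*5)))))*(-141) = -106 + (1/(2*((5*(1 + 10)))))*(-141) = -106 + (1/(2*((5*11))))*(-141) = -106 + ((½)/55)*(-141) = -106 + ((½)*(1/55))*(-141) = -106 + (1/110)*(-141) = -106 - 141/110 = -11801/110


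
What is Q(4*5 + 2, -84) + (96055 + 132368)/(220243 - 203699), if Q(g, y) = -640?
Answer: -10359737/16544 ≈ -626.19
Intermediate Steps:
Q(4*5 + 2, -84) + (96055 + 132368)/(220243 - 203699) = -640 + (96055 + 132368)/(220243 - 203699) = -640 + 228423/16544 = -10359737/16544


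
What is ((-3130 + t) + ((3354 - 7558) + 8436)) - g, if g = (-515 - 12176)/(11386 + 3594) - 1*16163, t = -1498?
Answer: 33743193/2140 ≈ 15768.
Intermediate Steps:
g = -34590633/2140 (g = -12691/14980 - 16163 = -12691*1/14980 - 16163 = -1813/2140 - 16163 = -34590633/2140 ≈ -16164.)
((-3130 + t) + ((3354 - 7558) + 8436)) - g = ((-3130 - 1498) + ((3354 - 7558) + 8436)) - 1*(-34590633/2140) = (-4628 + (-4204 + 8436)) + 34590633/2140 = (-4628 + 4232) + 34590633/2140 = -396 + 34590633/2140 = 33743193/2140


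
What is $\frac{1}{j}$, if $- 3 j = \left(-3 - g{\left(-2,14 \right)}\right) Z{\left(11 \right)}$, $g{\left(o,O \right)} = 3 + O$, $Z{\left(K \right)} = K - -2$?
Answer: $\frac{3}{260} \approx 0.011538$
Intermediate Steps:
$Z{\left(K \right)} = 2 + K$ ($Z{\left(K \right)} = K + 2 = 2 + K$)
$j = \frac{260}{3}$ ($j = - \frac{\left(-3 - \left(3 + 14\right)\right) \left(2 + 11\right)}{3} = - \frac{\left(-3 - 17\right) 13}{3} = - \frac{\left(-20\right) 13}{3} = \left(- \frac{1}{3}\right) \left(-260\right) = \frac{260}{3} \approx 86.667$)
$\frac{1}{j} = \frac{1}{\frac{260}{3}} = \frac{3}{260}$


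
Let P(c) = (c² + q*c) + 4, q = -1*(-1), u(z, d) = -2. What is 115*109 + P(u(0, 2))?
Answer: 12541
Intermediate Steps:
q = 1
P(c) = 4 + c + c² (P(c) = (c² + 1*c) + 4 = (c² + c) + 4 = (c + c²) + 4 = 4 + c + c²)
115*109 + P(u(0, 2)) = 115*109 + (4 - 2 + (-2)²) = 12535 + (4 - 2 + 4) = 12535 + 6 = 12541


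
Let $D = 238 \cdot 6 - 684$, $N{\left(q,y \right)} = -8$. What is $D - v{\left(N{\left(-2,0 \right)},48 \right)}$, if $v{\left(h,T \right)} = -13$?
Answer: $757$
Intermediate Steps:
$D = 744$ ($D = 1428 - 684 = 744$)
$D - v{\left(N{\left(-2,0 \right)},48 \right)} = 744 - -13 = 744 + 13 = 757$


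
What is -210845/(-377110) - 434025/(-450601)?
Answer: 51736427119/33985228622 ≈ 1.5223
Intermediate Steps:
-210845/(-377110) - 434025/(-450601) = -210845*(-1/377110) - 434025*(-1/450601) = 42169/75422 + 434025/450601 = 51736427119/33985228622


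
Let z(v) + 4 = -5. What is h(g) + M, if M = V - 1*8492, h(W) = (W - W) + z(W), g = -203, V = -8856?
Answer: -17357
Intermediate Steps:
z(v) = -9 (z(v) = -4 - 5 = -9)
h(W) = -9 (h(W) = (W - W) - 9 = 0 - 9 = -9)
M = -17348 (M = -8856 - 1*8492 = -8856 - 8492 = -17348)
h(g) + M = -9 - 17348 = -17357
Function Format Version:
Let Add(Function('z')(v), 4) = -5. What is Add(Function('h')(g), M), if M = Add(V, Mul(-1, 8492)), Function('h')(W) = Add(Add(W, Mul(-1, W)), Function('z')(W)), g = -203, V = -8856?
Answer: -17357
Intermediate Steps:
Function('z')(v) = -9 (Function('z')(v) = Add(-4, -5) = -9)
Function('h')(W) = -9 (Function('h')(W) = Add(Add(W, Mul(-1, W)), -9) = Add(0, -9) = -9)
M = -17348 (M = Add(-8856, Mul(-1, 8492)) = Add(-8856, -8492) = -17348)
Add(Function('h')(g), M) = Add(-9, -17348) = -17357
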